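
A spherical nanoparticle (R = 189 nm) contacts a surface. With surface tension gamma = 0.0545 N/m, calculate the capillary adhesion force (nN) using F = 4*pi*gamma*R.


Convert radius: R = 189 nm = 1.89e-07 m
F = 4 * pi * gamma * R
F = 4 * pi * 0.0545 * 1.89e-07
F = 1.2944e-07 N = 129.4399 nN

129.4399


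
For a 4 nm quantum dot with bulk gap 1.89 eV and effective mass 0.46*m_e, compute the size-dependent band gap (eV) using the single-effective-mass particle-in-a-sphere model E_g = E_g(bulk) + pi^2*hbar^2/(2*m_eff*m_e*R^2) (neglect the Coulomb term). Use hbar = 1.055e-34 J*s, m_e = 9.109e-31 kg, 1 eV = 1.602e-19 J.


Radius R = 4/2 nm = 2e-09 m
Confinement energy dE = pi^2 * hbar^2 / (2 * m_eff * m_e * R^2)
dE = pi^2 * (1.055e-34)^2 / (2 * 0.46 * 9.109e-31 * (2e-09)^2) J, divided by 1.602e-19 J/eV
dE = 0.2046 eV
Total band gap = E_g(bulk) + dE = 1.89 + 0.2046 = 2.0946 eV

2.0946


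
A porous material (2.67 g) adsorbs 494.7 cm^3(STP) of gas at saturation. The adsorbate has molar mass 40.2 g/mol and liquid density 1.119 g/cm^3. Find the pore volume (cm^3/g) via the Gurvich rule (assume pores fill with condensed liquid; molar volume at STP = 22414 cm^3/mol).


Moles adsorbed n = V_ads / 22414 = 494.7 / 22414 = 2.207103e-02 mol
Liquid volume V_liq = n * M / rho_liq = 2.207103e-02 * 40.2 / 1.119 = 0.79290 cm^3
Specific pore volume V_pore = V_liq / m_sample = 0.79290 / 2.67
V_pore = 0.297 cm^3/g

0.297


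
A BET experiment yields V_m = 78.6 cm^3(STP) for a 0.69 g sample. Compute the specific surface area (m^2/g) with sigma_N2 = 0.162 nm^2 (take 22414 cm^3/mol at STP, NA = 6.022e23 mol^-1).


Number of moles in monolayer = V_m / 22414 = 78.6 / 22414 = 0.00350674
Number of molecules = moles * NA = 0.00350674 * 6.022e23
SA = molecules * sigma / mass
SA = (78.6 / 22414) * 6.022e23 * 0.162e-18 / 0.69
SA = 495.8 m^2/g

495.8


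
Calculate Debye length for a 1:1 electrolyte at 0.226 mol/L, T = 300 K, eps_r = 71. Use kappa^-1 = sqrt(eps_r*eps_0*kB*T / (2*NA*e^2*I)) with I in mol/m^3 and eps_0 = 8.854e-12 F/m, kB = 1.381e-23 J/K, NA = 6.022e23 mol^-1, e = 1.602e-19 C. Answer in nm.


Ionic strength I = 0.226 * 1^2 * 1000 = 226 mol/m^3
kappa^-1 = sqrt(71 * 8.854e-12 * 1.381e-23 * 300 / (2 * 6.022e23 * (1.602e-19)^2 * 226))
kappa^-1 = 0.611 nm

0.611


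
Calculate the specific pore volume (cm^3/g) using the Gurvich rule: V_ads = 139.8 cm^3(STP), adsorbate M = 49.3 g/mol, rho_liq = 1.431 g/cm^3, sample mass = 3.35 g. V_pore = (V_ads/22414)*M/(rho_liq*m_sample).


Moles adsorbed n = V_ads / 22414 = 139.8 / 22414 = 6.237173e-03 mol
Liquid volume V_liq = n * M / rho_liq = 6.237173e-03 * 49.3 / 1.431 = 0.21488 cm^3
Specific pore volume V_pore = V_liq / m_sample = 0.21488 / 3.35
V_pore = 0.0641 cm^3/g

0.0641


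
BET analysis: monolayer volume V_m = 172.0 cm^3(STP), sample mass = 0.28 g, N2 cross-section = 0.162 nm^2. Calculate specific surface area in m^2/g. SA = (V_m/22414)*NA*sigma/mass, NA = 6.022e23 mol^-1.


Number of moles in monolayer = V_m / 22414 = 172.0 / 22414 = 0.00767378
Number of molecules = moles * NA = 0.00767378 * 6.022e23
SA = molecules * sigma / mass
SA = (172.0 / 22414) * 6.022e23 * 0.162e-18 / 0.28
SA = 2673.7 m^2/g

2673.7


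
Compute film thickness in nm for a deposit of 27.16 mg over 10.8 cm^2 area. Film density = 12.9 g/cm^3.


Convert: m = 27.16 mg = 2.7160e-05 kg, A = 10.8 cm^2 = 1.0800e-03 m^2, rho = 12.9 g/cm^3 = 12900 kg/m^3
t = m / (A * rho)
t = 2.7160e-05 / (1.0800e-03 * 12900)
t = 1.9495e-06 m = 1949.5 nm

1949.5


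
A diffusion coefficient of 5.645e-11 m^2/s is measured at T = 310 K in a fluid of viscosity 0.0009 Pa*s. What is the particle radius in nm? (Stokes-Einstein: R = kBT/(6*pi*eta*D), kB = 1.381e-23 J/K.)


Stokes-Einstein: R = kB*T / (6*pi*eta*D)
R = 1.381e-23 * 310 / (6 * pi * 0.0009 * 5.645e-11)
R = 4.47041e-09 m = 4.47 nm

4.47


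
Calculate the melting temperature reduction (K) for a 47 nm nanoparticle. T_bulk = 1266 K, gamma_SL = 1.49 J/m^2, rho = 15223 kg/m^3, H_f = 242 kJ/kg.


Radius R = 47/2 = 23.5 nm = 2.35e-08 m
Convert H_f = 242 kJ/kg = 242000 J/kg
dT = 2 * gamma_SL * T_bulk / (rho * H_f * R)
dT = 2 * 1.49 * 1266 / (15223 * 242000 * 2.35e-08)
dT = 43.6 K

43.6


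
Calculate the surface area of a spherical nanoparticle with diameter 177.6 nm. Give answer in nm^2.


Radius r = 177.6/2 = 88.8 nm
Surface area SA = 4 * pi * r^2
SA = 4 * pi * (88.8)^2
SA = 99091.36 nm^2

99091.36


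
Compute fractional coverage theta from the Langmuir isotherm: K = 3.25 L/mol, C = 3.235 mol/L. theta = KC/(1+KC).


Langmuir isotherm: theta = K*C / (1 + K*C)
K*C = 3.25 * 3.235 = 10.51375
theta = 10.51375 / (1 + 10.51375) = 10.51375 / 11.51375
theta = 0.9131

0.9131


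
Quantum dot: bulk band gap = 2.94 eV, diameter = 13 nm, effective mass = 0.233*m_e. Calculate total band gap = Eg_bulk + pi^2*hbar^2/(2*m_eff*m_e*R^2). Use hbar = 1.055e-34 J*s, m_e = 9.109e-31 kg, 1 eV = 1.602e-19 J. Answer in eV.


Radius R = 13/2 nm = 6.5e-09 m
Confinement energy dE = pi^2 * hbar^2 / (2 * m_eff * m_e * R^2)
dE = pi^2 * (1.055e-34)^2 / (2 * 0.233 * 9.109e-31 * (6.5e-09)^2) J, divided by 1.602e-19 J/eV
dE = 0.0382 eV
Total band gap = E_g(bulk) + dE = 2.94 + 0.0382 = 2.9782 eV

2.9782


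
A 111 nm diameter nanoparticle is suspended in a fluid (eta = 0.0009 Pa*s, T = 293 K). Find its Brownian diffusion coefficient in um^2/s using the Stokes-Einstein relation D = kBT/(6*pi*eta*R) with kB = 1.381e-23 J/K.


Radius R = 111/2 = 55.5 nm = 5.55e-08 m
D = kB*T / (6*pi*eta*R)
D = 1.381e-23 * 293 / (6 * pi * 0.0009 * 5.55e-08)
D = 4.29759e-12 m^2/s = 4.298 um^2/s

4.298


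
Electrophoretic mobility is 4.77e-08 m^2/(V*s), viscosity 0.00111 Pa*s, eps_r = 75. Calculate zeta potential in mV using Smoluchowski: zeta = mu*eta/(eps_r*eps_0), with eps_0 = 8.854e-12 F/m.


Smoluchowski equation: zeta = mu * eta / (eps_r * eps_0)
zeta = 4.77e-08 * 0.00111 / (75 * 8.854e-12)
zeta = 0.079733 V = 79.73 mV

79.73


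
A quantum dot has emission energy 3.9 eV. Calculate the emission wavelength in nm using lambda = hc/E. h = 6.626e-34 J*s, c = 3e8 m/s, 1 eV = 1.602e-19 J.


Convert energy: E = 3.9 eV = 3.9 * 1.602e-19 = 6.2478e-19 J
lambda = h*c / E = 6.626e-34 * 3e8 / 6.2478e-19
lambda = 3.1816e-07 m = 318.2 nm

318.2


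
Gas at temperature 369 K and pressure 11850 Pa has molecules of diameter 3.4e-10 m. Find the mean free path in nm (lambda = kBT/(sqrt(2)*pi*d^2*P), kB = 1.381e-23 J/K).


Mean free path: lambda = kB*T / (sqrt(2) * pi * d^2 * P)
lambda = 1.381e-23 * 369 / (sqrt(2) * pi * (3.4e-10)^2 * 11850)
lambda = 8.37296e-07 m
lambda = 837.3 nm

837.3


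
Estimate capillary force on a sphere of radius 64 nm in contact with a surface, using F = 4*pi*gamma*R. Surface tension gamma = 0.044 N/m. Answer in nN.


Convert radius: R = 64 nm = 6.4e-08 m
F = 4 * pi * gamma * R
F = 4 * pi * 0.044 * 6.4e-08
F = 3.53869e-08 N = 35.3869 nN

35.3869


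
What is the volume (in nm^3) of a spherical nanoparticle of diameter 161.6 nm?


Radius r = 161.6/2 = 80.8 nm
Volume V = (4/3) * pi * r^3
V = (4/3) * pi * (80.8)^3
V = 2209645.95 nm^3

2209645.95


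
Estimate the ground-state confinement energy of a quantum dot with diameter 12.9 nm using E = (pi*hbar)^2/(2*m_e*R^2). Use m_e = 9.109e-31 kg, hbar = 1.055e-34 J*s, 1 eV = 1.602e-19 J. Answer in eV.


Radius R = 12.9/2 = 6.45 nm = 6.45e-09 m
E = (pi * 1.055e-34)^2 / (2 * 9.109e-31 * (6.45e-09)^2)
E(J) = 1.44939e-21
E = E(J) / 1.602e-19 = 0.009 eV

0.009


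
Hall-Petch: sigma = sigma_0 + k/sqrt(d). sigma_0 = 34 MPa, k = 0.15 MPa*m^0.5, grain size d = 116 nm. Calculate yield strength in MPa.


d = 116 nm = 1.16e-07 m
sqrt(d) = 0.0003405877
Hall-Petch contribution = k / sqrt(d) = 0.15 / 0.0003405877 = 440.4 MPa
sigma = sigma_0 + k/sqrt(d) = 34 + 440.4 = 474.4 MPa

474.4


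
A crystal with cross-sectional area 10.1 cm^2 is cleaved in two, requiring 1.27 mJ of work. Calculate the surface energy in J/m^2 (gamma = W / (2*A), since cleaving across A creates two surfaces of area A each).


Convert: A = 10.1 cm^2 = 0.00101 m^2, W = 1.27 mJ = 0.00127 J
Cleaving exposes two faces of area A, so total new surface = 2*A and gamma = W / (2*A)
gamma = 0.00127 / (2 * 0.00101)
gamma = 0.629 J/m^2

0.629


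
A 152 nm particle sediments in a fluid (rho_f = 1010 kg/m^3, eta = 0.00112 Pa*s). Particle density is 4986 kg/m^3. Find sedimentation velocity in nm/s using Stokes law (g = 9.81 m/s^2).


Radius R = 152/2 nm = 7.6e-08 m
Density difference = 4986 - 1010 = 3976 kg/m^3
v = 2 * R^2 * (rho_p - rho_f) * g / (9 * eta)
v = 2 * (7.6e-08)^2 * 3976 * 9.81 / (9 * 0.00112)
v = 4.47005e-08 m/s = 44.7005 nm/s

44.7005


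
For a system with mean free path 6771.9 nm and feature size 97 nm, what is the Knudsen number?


Knudsen number Kn = lambda / L
Kn = 6771.9 / 97
Kn = 69.8134

69.8134


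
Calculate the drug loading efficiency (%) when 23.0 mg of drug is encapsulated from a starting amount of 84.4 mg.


Drug loading efficiency = (drug loaded / drug initial) * 100
DLE = 23.0 / 84.4 * 100
DLE = 0.2725 * 100
DLE = 27.25%

27.25


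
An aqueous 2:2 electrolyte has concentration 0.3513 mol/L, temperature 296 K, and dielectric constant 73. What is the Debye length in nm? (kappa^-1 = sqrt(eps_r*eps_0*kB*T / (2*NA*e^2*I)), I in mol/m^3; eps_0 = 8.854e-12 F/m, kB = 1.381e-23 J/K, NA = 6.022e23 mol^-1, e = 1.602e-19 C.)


Ionic strength I = 0.3513 * 2^2 * 1000 = 1405.2 mol/m^3
kappa^-1 = sqrt(73 * 8.854e-12 * 1.381e-23 * 296 / (2 * 6.022e23 * (1.602e-19)^2 * 1405.2))
kappa^-1 = 0.247 nm

0.247


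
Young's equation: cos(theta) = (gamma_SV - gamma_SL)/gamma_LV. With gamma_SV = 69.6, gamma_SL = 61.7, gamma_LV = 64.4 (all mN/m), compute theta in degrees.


cos(theta) = (gamma_SV - gamma_SL) / gamma_LV
cos(theta) = (69.6 - 61.7) / 64.4
cos(theta) = 0.122671
theta = arccos(0.122671) = 82.95 degrees

82.95


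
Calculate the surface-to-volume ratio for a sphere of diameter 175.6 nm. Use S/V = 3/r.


Radius r = 175.6/2 = 87.8 nm
S/V = 3 / r = 3 / 87.8
S/V = 0.0342 nm^-1

0.0342


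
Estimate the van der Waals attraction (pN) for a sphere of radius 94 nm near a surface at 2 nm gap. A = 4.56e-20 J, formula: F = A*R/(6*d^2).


Convert to SI: R = 94 nm = 9.4e-08 m, d = 2 nm = 2e-09 m
F = A * R / (6 * d^2)
F = 4.56e-20 * 9.4e-08 / (6 * (2e-09)^2)
F = 1.786e-10 N = 178.6 pN

178.6


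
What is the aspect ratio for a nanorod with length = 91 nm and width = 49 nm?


Aspect ratio AR = length / diameter
AR = 91 / 49
AR = 1.86

1.86


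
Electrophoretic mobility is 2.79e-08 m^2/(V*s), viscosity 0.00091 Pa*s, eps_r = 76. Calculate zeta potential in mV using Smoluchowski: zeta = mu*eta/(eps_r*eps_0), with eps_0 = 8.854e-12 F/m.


Smoluchowski equation: zeta = mu * eta / (eps_r * eps_0)
zeta = 2.79e-08 * 0.00091 / (76 * 8.854e-12)
zeta = 0.03773 V = 37.73 mV

37.73


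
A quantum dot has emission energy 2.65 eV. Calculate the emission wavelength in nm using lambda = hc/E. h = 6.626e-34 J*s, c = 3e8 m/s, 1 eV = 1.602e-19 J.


Convert energy: E = 2.65 eV = 2.65 * 1.602e-19 = 4.2453e-19 J
lambda = h*c / E = 6.626e-34 * 3e8 / 4.2453e-19
lambda = 4.68235e-07 m = 468.2 nm

468.2


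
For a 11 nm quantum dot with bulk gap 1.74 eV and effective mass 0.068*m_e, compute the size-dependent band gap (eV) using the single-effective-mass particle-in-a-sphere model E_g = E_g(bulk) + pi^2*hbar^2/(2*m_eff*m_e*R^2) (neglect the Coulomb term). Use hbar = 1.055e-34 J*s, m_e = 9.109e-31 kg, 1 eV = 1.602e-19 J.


Radius R = 11/2 nm = 5.5e-09 m
Confinement energy dE = pi^2 * hbar^2 / (2 * m_eff * m_e * R^2)
dE = pi^2 * (1.055e-34)^2 / (2 * 0.068 * 9.109e-31 * (5.5e-09)^2) J, divided by 1.602e-19 J/eV
dE = 0.183 eV
Total band gap = E_g(bulk) + dE = 1.74 + 0.183 = 1.923 eV

1.923


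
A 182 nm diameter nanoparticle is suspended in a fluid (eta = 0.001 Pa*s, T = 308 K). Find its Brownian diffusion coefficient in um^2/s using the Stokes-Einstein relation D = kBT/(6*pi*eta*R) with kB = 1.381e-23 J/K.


Radius R = 182/2 = 91 nm = 9.1e-08 m
D = kB*T / (6*pi*eta*R)
D = 1.381e-23 * 308 / (6 * pi * 0.001 * 9.1e-08)
D = 2.47972e-12 m^2/s = 2.48 um^2/s

2.48


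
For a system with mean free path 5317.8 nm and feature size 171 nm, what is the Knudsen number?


Knudsen number Kn = lambda / L
Kn = 5317.8 / 171
Kn = 31.0982

31.0982


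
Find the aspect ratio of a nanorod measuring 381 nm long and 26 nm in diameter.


Aspect ratio AR = length / diameter
AR = 381 / 26
AR = 14.65

14.65


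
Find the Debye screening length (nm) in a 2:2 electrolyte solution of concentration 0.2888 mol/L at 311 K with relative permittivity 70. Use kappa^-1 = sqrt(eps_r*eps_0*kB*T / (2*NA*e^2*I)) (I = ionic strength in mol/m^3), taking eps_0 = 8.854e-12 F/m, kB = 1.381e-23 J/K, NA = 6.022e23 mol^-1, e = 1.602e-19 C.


Ionic strength I = 0.2888 * 2^2 * 1000 = 1155.2 mol/m^3
kappa^-1 = sqrt(70 * 8.854e-12 * 1.381e-23 * 311 / (2 * 6.022e23 * (1.602e-19)^2 * 1155.2))
kappa^-1 = 0.273 nm

0.273


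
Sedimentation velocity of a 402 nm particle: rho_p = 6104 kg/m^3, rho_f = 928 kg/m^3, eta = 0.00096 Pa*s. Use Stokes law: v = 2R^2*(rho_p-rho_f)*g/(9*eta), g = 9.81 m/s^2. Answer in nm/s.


Radius R = 402/2 nm = 2.01e-07 m
Density difference = 6104 - 928 = 5176 kg/m^3
v = 2 * R^2 * (rho_p - rho_f) * g / (9 * eta)
v = 2 * (2.01e-07)^2 * 5176 * 9.81 / (9 * 0.00096)
v = 4.74867e-07 m/s = 474.8666 nm/s

474.8666


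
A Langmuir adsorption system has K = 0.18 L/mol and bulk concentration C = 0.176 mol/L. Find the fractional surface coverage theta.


Langmuir isotherm: theta = K*C / (1 + K*C)
K*C = 0.18 * 0.176 = 0.03168
theta = 0.03168 / (1 + 0.03168) = 0.03168 / 1.03168
theta = 0.0307

0.0307


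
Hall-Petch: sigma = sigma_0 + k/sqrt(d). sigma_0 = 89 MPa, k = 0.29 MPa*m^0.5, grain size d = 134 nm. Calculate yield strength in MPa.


d = 134 nm = 1.34e-07 m
sqrt(d) = 0.0003660601
Hall-Petch contribution = k / sqrt(d) = 0.29 / 0.0003660601 = 792.2 MPa
sigma = sigma_0 + k/sqrt(d) = 89 + 792.2 = 881.2 MPa

881.2


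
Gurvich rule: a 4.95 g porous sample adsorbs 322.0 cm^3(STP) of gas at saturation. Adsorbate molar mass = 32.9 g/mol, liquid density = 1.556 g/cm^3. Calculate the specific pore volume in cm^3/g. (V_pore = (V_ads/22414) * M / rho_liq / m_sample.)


Moles adsorbed n = V_ads / 22414 = 322.0 / 22414 = 1.436602e-02 mol
Liquid volume V_liq = n * M / rho_liq = 1.436602e-02 * 32.9 / 1.556 = 0.30375 cm^3
Specific pore volume V_pore = V_liq / m_sample = 0.30375 / 4.95
V_pore = 0.0614 cm^3/g

0.0614


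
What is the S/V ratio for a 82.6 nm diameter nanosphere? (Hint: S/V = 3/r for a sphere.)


Radius r = 82.6/2 = 41.3 nm
S/V = 3 / r = 3 / 41.3
S/V = 0.0726 nm^-1

0.0726


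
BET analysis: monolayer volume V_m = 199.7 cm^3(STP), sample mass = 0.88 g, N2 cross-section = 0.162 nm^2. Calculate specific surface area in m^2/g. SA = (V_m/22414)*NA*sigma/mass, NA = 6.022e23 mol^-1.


Number of moles in monolayer = V_m / 22414 = 199.7 / 22414 = 0.00890961
Number of molecules = moles * NA = 0.00890961 * 6.022e23
SA = molecules * sigma / mass
SA = (199.7 / 22414) * 6.022e23 * 0.162e-18 / 0.88
SA = 987.7 m^2/g

987.7


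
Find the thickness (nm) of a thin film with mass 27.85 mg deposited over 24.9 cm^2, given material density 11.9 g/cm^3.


Convert: m = 27.85 mg = 2.7850e-05 kg, A = 24.9 cm^2 = 2.4900e-03 m^2, rho = 11.9 g/cm^3 = 11900 kg/m^3
t = m / (A * rho)
t = 2.7850e-05 / (2.4900e-03 * 11900)
t = 9.3989e-07 m = 939.9 nm

939.9


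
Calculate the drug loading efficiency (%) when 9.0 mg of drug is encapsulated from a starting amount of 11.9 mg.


Drug loading efficiency = (drug loaded / drug initial) * 100
DLE = 9.0 / 11.9 * 100
DLE = 0.7563 * 100
DLE = 75.63%

75.63


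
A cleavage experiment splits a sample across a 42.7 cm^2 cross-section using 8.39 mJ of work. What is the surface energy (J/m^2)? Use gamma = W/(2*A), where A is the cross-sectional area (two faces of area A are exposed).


Convert: A = 42.7 cm^2 = 0.00427 m^2, W = 8.39 mJ = 0.00839 J
Cleaving exposes two faces of area A, so total new surface = 2*A and gamma = W / (2*A)
gamma = 0.00839 / (2 * 0.00427)
gamma = 0.982 J/m^2

0.982


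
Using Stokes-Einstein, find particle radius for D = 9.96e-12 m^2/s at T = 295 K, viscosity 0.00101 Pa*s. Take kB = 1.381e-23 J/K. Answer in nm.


Stokes-Einstein: R = kB*T / (6*pi*eta*D)
R = 1.381e-23 * 295 / (6 * pi * 0.00101 * 9.96e-12)
R = 2.14849e-08 m = 21.48 nm

21.48


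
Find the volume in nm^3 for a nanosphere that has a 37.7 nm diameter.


Radius r = 37.7/2 = 18.85 nm
Volume V = (4/3) * pi * r^3
V = (4/3) * pi * (18.85)^3
V = 28055.8 nm^3

28055.8


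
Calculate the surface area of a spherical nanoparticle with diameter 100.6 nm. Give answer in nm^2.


Radius r = 100.6/2 = 50.3 nm
Surface area SA = 4 * pi * r^2
SA = 4 * pi * (50.3)^2
SA = 31794.05 nm^2

31794.05


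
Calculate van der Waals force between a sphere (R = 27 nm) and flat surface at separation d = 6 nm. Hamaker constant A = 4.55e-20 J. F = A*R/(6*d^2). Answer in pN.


Convert to SI: R = 27 nm = 2.7e-08 m, d = 6 nm = 6e-09 m
F = A * R / (6 * d^2)
F = 4.55e-20 * 2.7e-08 / (6 * (6e-09)^2)
F = 5.6875e-12 N = 5.687 pN

5.687


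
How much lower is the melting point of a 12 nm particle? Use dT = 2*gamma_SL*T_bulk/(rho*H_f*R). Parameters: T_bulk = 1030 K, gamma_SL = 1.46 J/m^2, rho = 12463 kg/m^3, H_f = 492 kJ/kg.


Radius R = 12/2 = 6 nm = 6e-09 m
Convert H_f = 492 kJ/kg = 492000 J/kg
dT = 2 * gamma_SL * T_bulk / (rho * H_f * R)
dT = 2 * 1.46 * 1030 / (12463 * 492000 * 6e-09)
dT = 81.7 K

81.7


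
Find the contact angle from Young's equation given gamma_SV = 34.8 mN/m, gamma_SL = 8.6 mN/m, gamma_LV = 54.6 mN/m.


cos(theta) = (gamma_SV - gamma_SL) / gamma_LV
cos(theta) = (34.8 - 8.6) / 54.6
cos(theta) = 0.479853
theta = arccos(0.479853) = 61.32 degrees

61.32


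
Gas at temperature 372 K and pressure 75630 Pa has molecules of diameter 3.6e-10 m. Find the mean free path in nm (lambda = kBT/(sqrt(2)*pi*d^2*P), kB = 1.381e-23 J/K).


Mean free path: lambda = kB*T / (sqrt(2) * pi * d^2 * P)
lambda = 1.381e-23 * 372 / (sqrt(2) * pi * (3.6e-10)^2 * 75630)
lambda = 1.1797e-07 m
lambda = 117.97 nm

117.97


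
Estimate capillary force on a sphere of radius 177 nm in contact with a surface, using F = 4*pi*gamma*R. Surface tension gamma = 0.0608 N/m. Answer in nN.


Convert radius: R = 177 nm = 1.77e-07 m
F = 4 * pi * gamma * R
F = 4 * pi * 0.0608 * 1.77e-07
F = 1.35234e-07 N = 135.2343 nN

135.2343


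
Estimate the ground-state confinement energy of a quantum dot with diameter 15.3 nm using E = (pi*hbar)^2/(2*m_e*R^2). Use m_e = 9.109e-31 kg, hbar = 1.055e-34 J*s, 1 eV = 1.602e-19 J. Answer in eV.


Radius R = 15.3/2 = 7.65 nm = 7.65e-09 m
E = (pi * 1.055e-34)^2 / (2 * 9.109e-31 * (7.65e-09)^2)
E(J) = 1.03034e-21
E = E(J) / 1.602e-19 = 0.0064 eV

0.0064


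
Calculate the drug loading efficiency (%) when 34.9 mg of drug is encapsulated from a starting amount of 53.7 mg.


Drug loading efficiency = (drug loaded / drug initial) * 100
DLE = 34.9 / 53.7 * 100
DLE = 0.6499 * 100
DLE = 64.99%

64.99


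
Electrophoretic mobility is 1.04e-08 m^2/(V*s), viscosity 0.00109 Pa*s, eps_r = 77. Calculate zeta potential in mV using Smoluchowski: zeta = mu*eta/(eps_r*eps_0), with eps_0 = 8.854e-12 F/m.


Smoluchowski equation: zeta = mu * eta / (eps_r * eps_0)
zeta = 1.04e-08 * 0.00109 / (77 * 8.854e-12)
zeta = 0.016628 V = 16.63 mV

16.63


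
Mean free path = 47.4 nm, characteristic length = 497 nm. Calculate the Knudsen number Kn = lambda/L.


Knudsen number Kn = lambda / L
Kn = 47.4 / 497
Kn = 0.0954

0.0954


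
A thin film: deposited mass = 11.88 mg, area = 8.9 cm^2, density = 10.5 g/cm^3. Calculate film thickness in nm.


Convert: m = 11.88 mg = 1.1880e-05 kg, A = 8.9 cm^2 = 8.9000e-04 m^2, rho = 10.5 g/cm^3 = 10500 kg/m^3
t = m / (A * rho)
t = 1.1880e-05 / (8.9000e-04 * 10500)
t = 1.2713e-06 m = 1271.3 nm

1271.3


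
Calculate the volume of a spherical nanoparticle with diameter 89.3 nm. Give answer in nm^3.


Radius r = 89.3/2 = 44.65 nm
Volume V = (4/3) * pi * r^3
V = (4/3) * pi * (44.65)^3
V = 372866.18 nm^3

372866.18


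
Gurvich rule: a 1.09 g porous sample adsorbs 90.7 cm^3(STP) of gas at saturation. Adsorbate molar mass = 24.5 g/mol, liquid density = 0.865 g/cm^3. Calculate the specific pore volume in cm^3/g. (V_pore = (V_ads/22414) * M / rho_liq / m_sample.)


Moles adsorbed n = V_ads / 22414 = 90.7 / 22414 = 4.046578e-03 mol
Liquid volume V_liq = n * M / rho_liq = 4.046578e-03 * 24.5 / 0.865 = 0.11461 cm^3
Specific pore volume V_pore = V_liq / m_sample = 0.11461 / 1.09
V_pore = 0.1052 cm^3/g

0.1052


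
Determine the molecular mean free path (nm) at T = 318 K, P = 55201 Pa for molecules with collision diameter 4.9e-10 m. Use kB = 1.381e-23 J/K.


Mean free path: lambda = kB*T / (sqrt(2) * pi * d^2 * P)
lambda = 1.381e-23 * 318 / (sqrt(2) * pi * (4.9e-10)^2 * 55201)
lambda = 7.4579e-08 m
lambda = 74.58 nm

74.58


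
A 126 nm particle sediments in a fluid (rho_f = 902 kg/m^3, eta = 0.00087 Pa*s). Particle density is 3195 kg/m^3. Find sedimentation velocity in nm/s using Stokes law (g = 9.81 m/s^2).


Radius R = 126/2 nm = 6.3e-08 m
Density difference = 3195 - 902 = 2293 kg/m^3
v = 2 * R^2 * (rho_p - rho_f) * g / (9 * eta)
v = 2 * (6.3e-08)^2 * 2293 * 9.81 / (9 * 0.00087)
v = 2.28046e-08 m/s = 22.8046 nm/s

22.8046


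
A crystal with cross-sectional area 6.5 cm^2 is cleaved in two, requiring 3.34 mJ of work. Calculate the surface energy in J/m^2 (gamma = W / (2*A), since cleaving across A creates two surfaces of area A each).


Convert: A = 6.5 cm^2 = 0.00065 m^2, W = 3.34 mJ = 0.00334 J
Cleaving exposes two faces of area A, so total new surface = 2*A and gamma = W / (2*A)
gamma = 0.00334 / (2 * 0.00065)
gamma = 2.569 J/m^2

2.569


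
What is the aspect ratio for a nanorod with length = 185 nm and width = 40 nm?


Aspect ratio AR = length / diameter
AR = 185 / 40
AR = 4.62

4.62


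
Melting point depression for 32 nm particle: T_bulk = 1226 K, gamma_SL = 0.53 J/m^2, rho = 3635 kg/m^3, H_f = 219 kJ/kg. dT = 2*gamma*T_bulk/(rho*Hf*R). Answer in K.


Radius R = 32/2 = 16 nm = 1.6e-08 m
Convert H_f = 219 kJ/kg = 219000 J/kg
dT = 2 * gamma_SL * T_bulk / (rho * H_f * R)
dT = 2 * 0.53 * 1226 / (3635 * 219000 * 1.6e-08)
dT = 102.0 K

102.0


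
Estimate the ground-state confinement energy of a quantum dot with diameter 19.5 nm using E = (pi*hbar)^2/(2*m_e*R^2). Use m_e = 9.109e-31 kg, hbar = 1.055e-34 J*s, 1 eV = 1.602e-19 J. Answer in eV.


Radius R = 19.5/2 = 9.75 nm = 9.75e-09 m
E = (pi * 1.055e-34)^2 / (2 * 9.109e-31 * (9.75e-09)^2)
E(J) = 6.343e-22
E = E(J) / 1.602e-19 = 0.004 eV

0.004


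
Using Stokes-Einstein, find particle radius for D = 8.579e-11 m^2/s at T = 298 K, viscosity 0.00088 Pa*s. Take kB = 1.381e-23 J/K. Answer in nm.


Stokes-Einstein: R = kB*T / (6*pi*eta*D)
R = 1.381e-23 * 298 / (6 * pi * 0.00088 * 8.579e-11)
R = 2.89194e-09 m = 2.89 nm

2.89


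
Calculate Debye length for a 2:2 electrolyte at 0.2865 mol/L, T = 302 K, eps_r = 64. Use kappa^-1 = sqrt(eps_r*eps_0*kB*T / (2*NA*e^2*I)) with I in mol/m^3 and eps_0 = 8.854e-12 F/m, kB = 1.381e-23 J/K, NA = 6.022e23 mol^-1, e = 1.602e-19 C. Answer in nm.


Ionic strength I = 0.2865 * 2^2 * 1000 = 1146 mol/m^3
kappa^-1 = sqrt(64 * 8.854e-12 * 1.381e-23 * 302 / (2 * 6.022e23 * (1.602e-19)^2 * 1146))
kappa^-1 = 0.258 nm

0.258


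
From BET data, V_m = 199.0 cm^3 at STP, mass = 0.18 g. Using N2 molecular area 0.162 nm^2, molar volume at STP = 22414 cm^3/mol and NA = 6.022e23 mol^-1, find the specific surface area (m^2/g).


Number of moles in monolayer = V_m / 22414 = 199.0 / 22414 = 0.00887838
Number of molecules = moles * NA = 0.00887838 * 6.022e23
SA = molecules * sigma / mass
SA = (199.0 / 22414) * 6.022e23 * 0.162e-18 / 0.18
SA = 4811.9 m^2/g

4811.9


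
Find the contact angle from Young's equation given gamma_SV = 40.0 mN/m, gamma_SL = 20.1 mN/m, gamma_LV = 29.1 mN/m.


cos(theta) = (gamma_SV - gamma_SL) / gamma_LV
cos(theta) = (40.0 - 20.1) / 29.1
cos(theta) = 0.683849
theta = arccos(0.683849) = 46.85 degrees

46.85


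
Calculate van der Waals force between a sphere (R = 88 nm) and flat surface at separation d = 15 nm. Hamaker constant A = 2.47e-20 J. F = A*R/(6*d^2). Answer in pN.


Convert to SI: R = 88 nm = 8.8e-08 m, d = 15 nm = 1.5e-08 m
F = A * R / (6 * d^2)
F = 2.47e-20 * 8.8e-08 / (6 * (1.5e-08)^2)
F = 1.61007e-12 N = 1.61 pN

1.61


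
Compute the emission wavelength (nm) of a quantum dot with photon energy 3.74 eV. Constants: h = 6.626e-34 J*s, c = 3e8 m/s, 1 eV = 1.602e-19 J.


Convert energy: E = 3.74 eV = 3.74 * 1.602e-19 = 5.99148e-19 J
lambda = h*c / E = 6.626e-34 * 3e8 / 5.99148e-19
lambda = 3.31771e-07 m = 331.8 nm

331.8


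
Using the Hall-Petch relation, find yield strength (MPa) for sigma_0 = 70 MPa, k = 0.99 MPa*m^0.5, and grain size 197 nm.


d = 197 nm = 1.97e-07 m
sqrt(d) = 0.0004438468
Hall-Petch contribution = k / sqrt(d) = 0.99 / 0.0004438468 = 2230.5 MPa
sigma = sigma_0 + k/sqrt(d) = 70 + 2230.5 = 2300.5 MPa

2300.5


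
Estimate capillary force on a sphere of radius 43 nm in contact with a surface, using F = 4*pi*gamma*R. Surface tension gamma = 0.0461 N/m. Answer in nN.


Convert radius: R = 43 nm = 4.3e-08 m
F = 4 * pi * gamma * R
F = 4 * pi * 0.0461 * 4.3e-08
F = 2.49103e-08 N = 24.9103 nN

24.9103


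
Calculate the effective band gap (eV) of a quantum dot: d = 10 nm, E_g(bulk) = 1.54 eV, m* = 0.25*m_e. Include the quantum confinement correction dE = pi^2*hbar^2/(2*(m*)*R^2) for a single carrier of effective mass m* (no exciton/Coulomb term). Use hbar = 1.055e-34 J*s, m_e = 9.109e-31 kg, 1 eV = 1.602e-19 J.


Radius R = 10/2 nm = 5e-09 m
Confinement energy dE = pi^2 * hbar^2 / (2 * m_eff * m_e * R^2)
dE = pi^2 * (1.055e-34)^2 / (2 * 0.25 * 9.109e-31 * (5e-09)^2) J, divided by 1.602e-19 J/eV
dE = 0.0602 eV
Total band gap = E_g(bulk) + dE = 1.54 + 0.0602 = 1.6002 eV

1.6002


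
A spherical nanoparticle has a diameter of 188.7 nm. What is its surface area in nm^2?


Radius r = 188.7/2 = 94.35 nm
Surface area SA = 4 * pi * r^2
SA = 4 * pi * (94.35)^2
SA = 111864.86 nm^2

111864.86


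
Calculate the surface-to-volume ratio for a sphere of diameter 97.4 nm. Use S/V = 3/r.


Radius r = 97.4/2 = 48.7 nm
S/V = 3 / r = 3 / 48.7
S/V = 0.0616 nm^-1

0.0616


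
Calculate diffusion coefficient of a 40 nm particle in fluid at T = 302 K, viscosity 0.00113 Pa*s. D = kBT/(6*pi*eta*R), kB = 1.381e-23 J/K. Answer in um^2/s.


Radius R = 40/2 = 20 nm = 2e-08 m
D = kB*T / (6*pi*eta*R)
D = 1.381e-23 * 302 / (6 * pi * 0.00113 * 2e-08)
D = 9.79019e-12 m^2/s = 9.79 um^2/s

9.79


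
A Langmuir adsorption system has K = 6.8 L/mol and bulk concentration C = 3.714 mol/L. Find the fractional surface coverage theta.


Langmuir isotherm: theta = K*C / (1 + K*C)
K*C = 6.8 * 3.714 = 25.2552
theta = 25.2552 / (1 + 25.2552) = 25.2552 / 26.2552
theta = 0.9619

0.9619


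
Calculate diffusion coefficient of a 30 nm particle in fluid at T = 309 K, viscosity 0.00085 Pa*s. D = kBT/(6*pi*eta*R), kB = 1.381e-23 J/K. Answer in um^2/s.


Radius R = 30/2 = 15 nm = 1.5e-08 m
D = kB*T / (6*pi*eta*R)
D = 1.381e-23 * 309 / (6 * pi * 0.00085 * 1.5e-08)
D = 1.77558e-11 m^2/s = 17.756 um^2/s

17.756


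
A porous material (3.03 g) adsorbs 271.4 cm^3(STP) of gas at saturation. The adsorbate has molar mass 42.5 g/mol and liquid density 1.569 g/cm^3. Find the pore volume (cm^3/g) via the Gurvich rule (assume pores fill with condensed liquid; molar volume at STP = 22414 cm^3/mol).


Moles adsorbed n = V_ads / 22414 = 271.4 / 22414 = 1.210850e-02 mol
Liquid volume V_liq = n * M / rho_liq = 1.210850e-02 * 42.5 / 1.569 = 0.32799 cm^3
Specific pore volume V_pore = V_liq / m_sample = 0.32799 / 3.03
V_pore = 0.1082 cm^3/g

0.1082


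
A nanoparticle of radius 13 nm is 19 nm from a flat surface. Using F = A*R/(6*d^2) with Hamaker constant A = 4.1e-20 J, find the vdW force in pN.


Convert to SI: R = 13 nm = 1.3e-08 m, d = 19 nm = 1.9e-08 m
F = A * R / (6 * d^2)
F = 4.1e-20 * 1.3e-08 / (6 * (1.9e-08)^2)
F = 2.46076e-13 N = 0.246 pN

0.246


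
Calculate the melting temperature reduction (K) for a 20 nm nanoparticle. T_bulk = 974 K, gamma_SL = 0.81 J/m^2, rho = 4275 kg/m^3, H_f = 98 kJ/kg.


Radius R = 20/2 = 10 nm = 1e-08 m
Convert H_f = 98 kJ/kg = 98000 J/kg
dT = 2 * gamma_SL * T_bulk / (rho * H_f * R)
dT = 2 * 0.81 * 974 / (4275 * 98000 * 1e-08)
dT = 376.6 K

376.6


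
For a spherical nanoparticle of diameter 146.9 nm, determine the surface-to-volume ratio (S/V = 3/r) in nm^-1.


Radius r = 146.9/2 = 73.45 nm
S/V = 3 / r = 3 / 73.45
S/V = 0.0408 nm^-1

0.0408


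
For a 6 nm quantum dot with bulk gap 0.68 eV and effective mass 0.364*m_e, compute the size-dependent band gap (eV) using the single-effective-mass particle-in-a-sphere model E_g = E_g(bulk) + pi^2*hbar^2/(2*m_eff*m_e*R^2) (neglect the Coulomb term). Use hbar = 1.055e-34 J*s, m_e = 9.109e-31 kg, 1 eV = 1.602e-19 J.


Radius R = 6/2 nm = 3e-09 m
Confinement energy dE = pi^2 * hbar^2 / (2 * m_eff * m_e * R^2)
dE = pi^2 * (1.055e-34)^2 / (2 * 0.364 * 9.109e-31 * (3e-09)^2) J, divided by 1.602e-19 J/eV
dE = 0.1149 eV
Total band gap = E_g(bulk) + dE = 0.68 + 0.1149 = 0.7949 eV

0.7949


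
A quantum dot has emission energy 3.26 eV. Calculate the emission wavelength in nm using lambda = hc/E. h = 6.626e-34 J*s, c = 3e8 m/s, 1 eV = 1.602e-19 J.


Convert energy: E = 3.26 eV = 3.26 * 1.602e-19 = 5.22252e-19 J
lambda = h*c / E = 6.626e-34 * 3e8 / 5.22252e-19
lambda = 3.80621e-07 m = 380.6 nm

380.6


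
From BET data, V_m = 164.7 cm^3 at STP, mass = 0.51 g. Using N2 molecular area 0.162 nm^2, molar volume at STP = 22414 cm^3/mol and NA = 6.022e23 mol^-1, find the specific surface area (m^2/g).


Number of moles in monolayer = V_m / 22414 = 164.7 / 22414 = 0.00734809
Number of molecules = moles * NA = 0.00734809 * 6.022e23
SA = molecules * sigma / mass
SA = (164.7 / 22414) * 6.022e23 * 0.162e-18 / 0.51
SA = 1405.6 m^2/g

1405.6


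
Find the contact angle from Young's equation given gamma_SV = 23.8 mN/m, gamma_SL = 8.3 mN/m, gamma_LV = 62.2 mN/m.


cos(theta) = (gamma_SV - gamma_SL) / gamma_LV
cos(theta) = (23.8 - 8.3) / 62.2
cos(theta) = 0.249196
theta = arccos(0.249196) = 75.57 degrees

75.57


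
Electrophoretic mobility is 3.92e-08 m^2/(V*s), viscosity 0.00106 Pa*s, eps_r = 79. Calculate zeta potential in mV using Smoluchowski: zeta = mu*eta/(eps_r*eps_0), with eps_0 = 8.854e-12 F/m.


Smoluchowski equation: zeta = mu * eta / (eps_r * eps_0)
zeta = 3.92e-08 * 0.00106 / (79 * 8.854e-12)
zeta = 0.059405 V = 59.41 mV

59.41


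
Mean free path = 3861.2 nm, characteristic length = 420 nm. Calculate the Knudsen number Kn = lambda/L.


Knudsen number Kn = lambda / L
Kn = 3861.2 / 420
Kn = 9.1933

9.1933


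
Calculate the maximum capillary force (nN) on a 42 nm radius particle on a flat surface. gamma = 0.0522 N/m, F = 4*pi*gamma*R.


Convert radius: R = 42 nm = 4.2e-08 m
F = 4 * pi * gamma * R
F = 4 * pi * 0.0522 * 4.2e-08
F = 2.75505e-08 N = 27.5505 nN

27.5505


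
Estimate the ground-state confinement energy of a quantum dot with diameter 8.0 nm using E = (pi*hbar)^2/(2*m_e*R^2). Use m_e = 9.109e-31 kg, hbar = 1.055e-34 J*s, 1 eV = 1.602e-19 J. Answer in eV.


Radius R = 8.0/2 = 4 nm = 4e-09 m
E = (pi * 1.055e-34)^2 / (2 * 9.109e-31 * (4e-09)^2)
E(J) = 3.76863e-21
E = E(J) / 1.602e-19 = 0.0235 eV

0.0235


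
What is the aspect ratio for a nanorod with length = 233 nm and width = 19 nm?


Aspect ratio AR = length / diameter
AR = 233 / 19
AR = 12.26

12.26


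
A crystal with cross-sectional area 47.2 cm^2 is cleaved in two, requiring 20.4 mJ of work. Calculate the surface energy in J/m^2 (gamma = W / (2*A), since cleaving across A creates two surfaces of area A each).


Convert: A = 47.2 cm^2 = 0.00472 m^2, W = 20.4 mJ = 0.0204 J
Cleaving exposes two faces of area A, so total new surface = 2*A and gamma = W / (2*A)
gamma = 0.0204 / (2 * 0.00472)
gamma = 2.161 J/m^2

2.161


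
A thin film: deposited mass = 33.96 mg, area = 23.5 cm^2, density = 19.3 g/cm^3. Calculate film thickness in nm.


Convert: m = 33.96 mg = 3.3960e-05 kg, A = 23.5 cm^2 = 2.3500e-03 m^2, rho = 19.3 g/cm^3 = 19300 kg/m^3
t = m / (A * rho)
t = 3.3960e-05 / (2.3500e-03 * 19300)
t = 7.4876e-07 m = 748.8 nm

748.8


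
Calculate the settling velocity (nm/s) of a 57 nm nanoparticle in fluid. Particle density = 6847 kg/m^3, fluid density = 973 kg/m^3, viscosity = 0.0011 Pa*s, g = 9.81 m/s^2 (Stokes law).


Radius R = 57/2 nm = 2.85e-08 m
Density difference = 6847 - 973 = 5874 kg/m^3
v = 2 * R^2 * (rho_p - rho_f) * g / (9 * eta)
v = 2 * (2.85e-08)^2 * 5874 * 9.81 / (9 * 0.0011)
v = 9.45556e-09 m/s = 9.4556 nm/s

9.4556


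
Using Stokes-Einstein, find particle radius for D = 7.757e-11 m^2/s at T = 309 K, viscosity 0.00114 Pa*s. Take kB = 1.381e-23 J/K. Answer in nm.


Stokes-Einstein: R = kB*T / (6*pi*eta*D)
R = 1.381e-23 * 309 / (6 * pi * 0.00114 * 7.757e-11)
R = 2.56007e-09 m = 2.56 nm

2.56


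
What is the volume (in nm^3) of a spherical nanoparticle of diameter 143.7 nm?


Radius r = 143.7/2 = 71.85 nm
Volume V = (4/3) * pi * r^3
V = (4/3) * pi * (71.85)^3
V = 1553706.3 nm^3

1553706.3


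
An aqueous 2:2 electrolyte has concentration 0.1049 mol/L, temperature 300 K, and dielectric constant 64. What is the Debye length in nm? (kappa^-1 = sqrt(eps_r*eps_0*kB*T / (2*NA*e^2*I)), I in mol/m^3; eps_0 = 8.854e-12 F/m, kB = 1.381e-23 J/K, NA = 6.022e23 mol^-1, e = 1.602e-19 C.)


Ionic strength I = 0.1049 * 2^2 * 1000 = 419.6 mol/m^3
kappa^-1 = sqrt(64 * 8.854e-12 * 1.381e-23 * 300 / (2 * 6.022e23 * (1.602e-19)^2 * 419.6))
kappa^-1 = 0.425 nm

0.425


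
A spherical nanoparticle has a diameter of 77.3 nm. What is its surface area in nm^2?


Radius r = 77.3/2 = 38.65 nm
Surface area SA = 4 * pi * r^2
SA = 4 * pi * (38.65)^2
SA = 18771.93 nm^2

18771.93


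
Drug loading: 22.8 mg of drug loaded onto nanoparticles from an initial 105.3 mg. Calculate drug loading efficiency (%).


Drug loading efficiency = (drug loaded / drug initial) * 100
DLE = 22.8 / 105.3 * 100
DLE = 0.2165 * 100
DLE = 21.65%

21.65


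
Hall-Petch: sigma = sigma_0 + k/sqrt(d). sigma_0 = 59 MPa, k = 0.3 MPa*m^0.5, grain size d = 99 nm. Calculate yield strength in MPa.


d = 99 nm = 9.9e-08 m
sqrt(d) = 0.0003146427
Hall-Petch contribution = k / sqrt(d) = 0.3 / 0.0003146427 = 953.5 MPa
sigma = sigma_0 + k/sqrt(d) = 59 + 953.5 = 1012.5 MPa

1012.5


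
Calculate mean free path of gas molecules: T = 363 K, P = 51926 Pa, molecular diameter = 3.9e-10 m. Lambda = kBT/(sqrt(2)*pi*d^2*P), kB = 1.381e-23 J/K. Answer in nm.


Mean free path: lambda = kB*T / (sqrt(2) * pi * d^2 * P)
lambda = 1.381e-23 * 363 / (sqrt(2) * pi * (3.9e-10)^2 * 51926)
lambda = 1.42864e-07 m
lambda = 142.86 nm

142.86


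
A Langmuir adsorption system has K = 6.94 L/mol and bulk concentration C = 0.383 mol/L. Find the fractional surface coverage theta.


Langmuir isotherm: theta = K*C / (1 + K*C)
K*C = 6.94 * 0.383 = 2.65802
theta = 2.65802 / (1 + 2.65802) = 2.65802 / 3.65802
theta = 0.7266

0.7266


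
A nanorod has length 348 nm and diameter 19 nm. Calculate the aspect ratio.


Aspect ratio AR = length / diameter
AR = 348 / 19
AR = 18.32

18.32


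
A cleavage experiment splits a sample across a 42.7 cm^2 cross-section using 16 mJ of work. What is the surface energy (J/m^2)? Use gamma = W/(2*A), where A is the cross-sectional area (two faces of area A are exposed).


Convert: A = 42.7 cm^2 = 0.00427 m^2, W = 16 mJ = 0.016 J
Cleaving exposes two faces of area A, so total new surface = 2*A and gamma = W / (2*A)
gamma = 0.016 / (2 * 0.00427)
gamma = 1.874 J/m^2

1.874


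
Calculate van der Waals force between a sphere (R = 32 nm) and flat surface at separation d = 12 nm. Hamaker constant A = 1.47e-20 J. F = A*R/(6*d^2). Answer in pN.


Convert to SI: R = 32 nm = 3.2e-08 m, d = 12 nm = 1.2e-08 m
F = A * R / (6 * d^2)
F = 1.47e-20 * 3.2e-08 / (6 * (1.2e-08)^2)
F = 5.44444e-13 N = 0.544 pN

0.544


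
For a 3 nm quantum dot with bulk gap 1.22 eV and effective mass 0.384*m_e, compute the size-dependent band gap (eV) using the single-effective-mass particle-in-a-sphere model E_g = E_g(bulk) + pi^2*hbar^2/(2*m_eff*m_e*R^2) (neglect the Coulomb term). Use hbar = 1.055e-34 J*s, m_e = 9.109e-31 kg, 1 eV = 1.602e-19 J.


Radius R = 3/2 nm = 1.5e-09 m
Confinement energy dE = pi^2 * hbar^2 / (2 * m_eff * m_e * R^2)
dE = pi^2 * (1.055e-34)^2 / (2 * 0.384 * 9.109e-31 * (1.5e-09)^2) J, divided by 1.602e-19 J/eV
dE = 0.4356 eV
Total band gap = E_g(bulk) + dE = 1.22 + 0.4356 = 1.6556 eV

1.6556


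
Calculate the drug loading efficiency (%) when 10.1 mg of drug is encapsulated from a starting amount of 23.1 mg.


Drug loading efficiency = (drug loaded / drug initial) * 100
DLE = 10.1 / 23.1 * 100
DLE = 0.4372 * 100
DLE = 43.72%

43.72


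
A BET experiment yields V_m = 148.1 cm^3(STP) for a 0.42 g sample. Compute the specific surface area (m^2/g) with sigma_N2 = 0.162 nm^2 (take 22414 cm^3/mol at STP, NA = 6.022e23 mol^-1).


Number of moles in monolayer = V_m / 22414 = 148.1 / 22414 = 0.00660748
Number of molecules = moles * NA = 0.00660748 * 6.022e23
SA = molecules * sigma / mass
SA = (148.1 / 22414) * 6.022e23 * 0.162e-18 / 0.42
SA = 1534.8 m^2/g

1534.8


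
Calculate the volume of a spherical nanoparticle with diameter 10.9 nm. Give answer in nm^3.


Radius r = 10.9/2 = 5.45 nm
Volume V = (4/3) * pi * r^3
V = (4/3) * pi * (5.45)^3
V = 678.08 nm^3

678.08


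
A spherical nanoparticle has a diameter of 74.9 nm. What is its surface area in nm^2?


Radius r = 74.9/2 = 37.45 nm
Surface area SA = 4 * pi * r^2
SA = 4 * pi * (37.45)^2
SA = 17624.37 nm^2

17624.37


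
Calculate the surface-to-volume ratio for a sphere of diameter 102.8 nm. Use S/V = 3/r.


Radius r = 102.8/2 = 51.4 nm
S/V = 3 / r = 3 / 51.4
S/V = 0.0584 nm^-1

0.0584


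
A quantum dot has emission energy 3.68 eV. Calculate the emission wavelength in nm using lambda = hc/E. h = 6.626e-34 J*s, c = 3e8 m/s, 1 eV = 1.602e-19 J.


Convert energy: E = 3.68 eV = 3.68 * 1.602e-19 = 5.89536e-19 J
lambda = h*c / E = 6.626e-34 * 3e8 / 5.89536e-19
lambda = 3.3718e-07 m = 337.2 nm

337.2


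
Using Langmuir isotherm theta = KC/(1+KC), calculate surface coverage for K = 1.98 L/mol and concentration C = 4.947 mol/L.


Langmuir isotherm: theta = K*C / (1 + K*C)
K*C = 1.98 * 4.947 = 9.79506
theta = 9.79506 / (1 + 9.79506) = 9.79506 / 10.79506
theta = 0.9074

0.9074


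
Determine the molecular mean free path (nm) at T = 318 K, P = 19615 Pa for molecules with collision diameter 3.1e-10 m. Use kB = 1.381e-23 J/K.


Mean free path: lambda = kB*T / (sqrt(2) * pi * d^2 * P)
lambda = 1.381e-23 * 318 / (sqrt(2) * pi * (3.1e-10)^2 * 19615)
lambda = 5.24378e-07 m
lambda = 524.38 nm

524.38


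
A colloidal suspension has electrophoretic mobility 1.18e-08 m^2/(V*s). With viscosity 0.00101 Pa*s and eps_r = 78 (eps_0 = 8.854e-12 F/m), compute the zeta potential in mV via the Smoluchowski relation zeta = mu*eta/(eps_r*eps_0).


Smoluchowski equation: zeta = mu * eta / (eps_r * eps_0)
zeta = 1.18e-08 * 0.00101 / (78 * 8.854e-12)
zeta = 0.017257 V = 17.26 mV

17.26


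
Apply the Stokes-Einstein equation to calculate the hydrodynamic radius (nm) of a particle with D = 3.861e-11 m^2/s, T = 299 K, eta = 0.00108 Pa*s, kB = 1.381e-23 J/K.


Stokes-Einstein: R = kB*T / (6*pi*eta*D)
R = 1.381e-23 * 299 / (6 * pi * 0.00108 * 3.861e-11)
R = 5.2534e-09 m = 5.25 nm

5.25


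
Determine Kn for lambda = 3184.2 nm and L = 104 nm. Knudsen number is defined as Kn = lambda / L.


Knudsen number Kn = lambda / L
Kn = 3184.2 / 104
Kn = 30.6173

30.6173


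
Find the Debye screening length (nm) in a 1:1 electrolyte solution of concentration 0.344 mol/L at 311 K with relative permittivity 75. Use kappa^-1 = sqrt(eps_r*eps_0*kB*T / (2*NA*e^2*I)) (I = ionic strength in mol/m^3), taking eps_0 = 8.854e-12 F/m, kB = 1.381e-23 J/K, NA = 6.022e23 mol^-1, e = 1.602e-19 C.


Ionic strength I = 0.344 * 1^2 * 1000 = 344 mol/m^3
kappa^-1 = sqrt(75 * 8.854e-12 * 1.381e-23 * 311 / (2 * 6.022e23 * (1.602e-19)^2 * 344))
kappa^-1 = 0.518 nm

0.518
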